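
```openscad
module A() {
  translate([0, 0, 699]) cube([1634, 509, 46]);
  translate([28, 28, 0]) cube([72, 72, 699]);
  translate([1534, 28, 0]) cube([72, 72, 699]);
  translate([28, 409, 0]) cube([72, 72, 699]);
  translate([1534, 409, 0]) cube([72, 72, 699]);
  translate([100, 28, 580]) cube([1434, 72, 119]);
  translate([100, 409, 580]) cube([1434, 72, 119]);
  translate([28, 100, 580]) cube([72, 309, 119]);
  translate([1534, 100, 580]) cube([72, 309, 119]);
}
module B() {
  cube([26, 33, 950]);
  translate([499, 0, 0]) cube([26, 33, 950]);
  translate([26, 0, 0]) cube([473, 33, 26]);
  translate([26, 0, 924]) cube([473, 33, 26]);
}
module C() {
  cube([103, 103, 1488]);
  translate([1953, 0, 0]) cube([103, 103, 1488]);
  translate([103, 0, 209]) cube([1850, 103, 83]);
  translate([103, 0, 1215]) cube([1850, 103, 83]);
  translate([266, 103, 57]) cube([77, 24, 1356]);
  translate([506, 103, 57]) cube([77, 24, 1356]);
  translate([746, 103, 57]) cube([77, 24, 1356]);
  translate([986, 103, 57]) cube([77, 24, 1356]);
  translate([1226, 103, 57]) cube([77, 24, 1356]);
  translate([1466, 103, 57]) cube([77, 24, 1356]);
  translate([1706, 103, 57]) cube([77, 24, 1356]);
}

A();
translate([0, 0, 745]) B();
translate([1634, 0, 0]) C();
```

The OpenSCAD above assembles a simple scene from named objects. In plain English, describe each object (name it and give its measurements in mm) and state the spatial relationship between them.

A is a table with a 1634×509 mm rectangular top, 46 mm thick, top surface at z = 745 mm, supported by four 72×72 mm square legs, each inset 28 mm from the nearest pair of top edges, running from the floor. Four apron rails, 72 mm thick and 119 mm tall, run between adjacent legs with their top edges flush with the underside of the top and their outer faces flush with the legs' outer faces.

B is a picture frame with a 473×898 mm rectangular opening (x by z) and a uniform 26 mm border on every side. Frame depth is 33 mm along y. It is built from two vertical stiles running the full outside height and two horizontal rails spanning the gap between the stiles.

C is a fence section. Two 103×103 mm posts, 1488 mm tall, stand on the floor with a clear span of 1850 mm between their inner faces. Two horizontal rails of 103×83 mm section span the gap between the posts with their undersides at z = 209 mm and z = 1215 mm, flush with the posts' −y face. 7 pickets, each 77 mm wide, 24 mm thick and 1356 mm tall, are fixed to the +y face of the rails with their bottoms at z = 57 mm, evenly spaced across the span with equal gaps (rounded down to the nearest mm) at the −x end and between each pair — any rounding remainder accumulates at the +x end.

The picture frame is on top of the table. The fence section is against the table's +x side, with their −y faces flush.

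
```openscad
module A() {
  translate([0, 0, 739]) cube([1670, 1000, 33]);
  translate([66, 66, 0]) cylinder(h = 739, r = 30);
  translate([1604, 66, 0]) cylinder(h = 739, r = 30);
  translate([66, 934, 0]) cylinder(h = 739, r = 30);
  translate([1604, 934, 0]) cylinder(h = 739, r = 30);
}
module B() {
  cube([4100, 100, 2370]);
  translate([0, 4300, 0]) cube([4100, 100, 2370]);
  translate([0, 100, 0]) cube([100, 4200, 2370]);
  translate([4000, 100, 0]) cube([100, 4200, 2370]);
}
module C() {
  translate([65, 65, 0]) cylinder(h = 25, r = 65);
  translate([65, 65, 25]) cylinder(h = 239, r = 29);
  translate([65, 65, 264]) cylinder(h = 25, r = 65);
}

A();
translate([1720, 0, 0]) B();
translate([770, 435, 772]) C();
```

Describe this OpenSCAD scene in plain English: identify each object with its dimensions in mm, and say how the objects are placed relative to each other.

A is a rectangular dining table. The top is 1670×1000×33 mm with its upper surface at z = 772 mm. It stands on four round legs of 60 mm diameter, each leg's bounding box inset 36 mm from the nearest pair of top edges, running from the floor to the underside of the top.

B is the wall frame of a small rectangular building: four walls, each 2370 mm tall and 100 mm thick, enclosing a footprint 4100 mm (x) by 4400 mm (y) outside-to-outside, with no floor or roof. The front and back walls (the −y and +y sides) span the full width; the two side walls fit between them.

C is a spool: two coaxial disc flanges of radius 65 mm and thickness 25 mm, joined by a core cylinder of radius 29 mm and height 239 mm. The lower flange rests on z = 0 and the three cylinders share a vertical axis.

The house frame is on the floor beside the table on its +x side. The spool is on top of the table, centred.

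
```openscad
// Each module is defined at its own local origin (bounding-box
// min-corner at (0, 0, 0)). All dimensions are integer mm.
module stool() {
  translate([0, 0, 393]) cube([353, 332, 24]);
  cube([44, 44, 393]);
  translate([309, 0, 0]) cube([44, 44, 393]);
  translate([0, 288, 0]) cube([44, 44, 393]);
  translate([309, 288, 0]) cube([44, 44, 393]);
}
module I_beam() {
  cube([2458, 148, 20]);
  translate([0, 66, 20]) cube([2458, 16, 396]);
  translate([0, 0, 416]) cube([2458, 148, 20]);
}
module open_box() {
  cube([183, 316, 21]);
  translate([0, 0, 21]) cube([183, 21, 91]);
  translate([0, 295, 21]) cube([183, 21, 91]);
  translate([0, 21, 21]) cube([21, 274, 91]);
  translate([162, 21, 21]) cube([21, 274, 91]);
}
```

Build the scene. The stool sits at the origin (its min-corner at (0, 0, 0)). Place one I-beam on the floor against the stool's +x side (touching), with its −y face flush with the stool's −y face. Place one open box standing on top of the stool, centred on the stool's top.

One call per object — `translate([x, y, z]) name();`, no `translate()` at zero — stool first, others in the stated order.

stool();
translate([353, 0, 0]) I_beam();
translate([85, 8, 417]) open_box();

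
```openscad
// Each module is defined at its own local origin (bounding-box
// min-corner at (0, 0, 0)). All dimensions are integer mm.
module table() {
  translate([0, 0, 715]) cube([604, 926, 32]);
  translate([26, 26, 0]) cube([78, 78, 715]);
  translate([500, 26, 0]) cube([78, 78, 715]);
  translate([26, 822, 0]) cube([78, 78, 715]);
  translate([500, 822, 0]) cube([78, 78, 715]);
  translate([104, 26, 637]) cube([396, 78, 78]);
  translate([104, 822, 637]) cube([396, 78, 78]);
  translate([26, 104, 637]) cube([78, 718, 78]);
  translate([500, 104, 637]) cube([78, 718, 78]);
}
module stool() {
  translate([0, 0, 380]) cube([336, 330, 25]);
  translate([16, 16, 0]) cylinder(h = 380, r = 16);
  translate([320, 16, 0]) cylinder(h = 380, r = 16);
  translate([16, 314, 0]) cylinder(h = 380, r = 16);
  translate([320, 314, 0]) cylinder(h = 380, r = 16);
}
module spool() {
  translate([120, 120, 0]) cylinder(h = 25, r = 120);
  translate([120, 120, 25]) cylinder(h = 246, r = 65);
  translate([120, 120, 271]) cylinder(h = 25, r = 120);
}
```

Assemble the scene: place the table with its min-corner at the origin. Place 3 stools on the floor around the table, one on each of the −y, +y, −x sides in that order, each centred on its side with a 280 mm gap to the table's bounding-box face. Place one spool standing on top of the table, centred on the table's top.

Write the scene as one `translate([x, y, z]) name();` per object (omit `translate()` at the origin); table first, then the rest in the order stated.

table();
translate([134, -610, 0]) stool();
translate([134, 1206, 0]) stool();
translate([-616, 298, 0]) stool();
translate([182, 343, 747]) spool();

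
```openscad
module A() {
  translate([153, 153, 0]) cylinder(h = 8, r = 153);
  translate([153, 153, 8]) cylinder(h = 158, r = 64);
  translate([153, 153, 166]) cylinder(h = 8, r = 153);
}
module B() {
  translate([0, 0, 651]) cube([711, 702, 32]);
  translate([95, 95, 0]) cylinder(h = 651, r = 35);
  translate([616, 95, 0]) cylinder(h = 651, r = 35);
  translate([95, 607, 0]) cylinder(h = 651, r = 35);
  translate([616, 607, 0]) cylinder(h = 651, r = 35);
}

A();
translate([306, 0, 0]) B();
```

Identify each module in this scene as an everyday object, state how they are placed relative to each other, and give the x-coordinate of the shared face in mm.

The spool's +x face and the table's −x face are both at x = 306 mm.

A is a spool. B is a table. The table is against the spool's +x side, with their −y faces flush. The x-coordinate of the shared face is 306 mm.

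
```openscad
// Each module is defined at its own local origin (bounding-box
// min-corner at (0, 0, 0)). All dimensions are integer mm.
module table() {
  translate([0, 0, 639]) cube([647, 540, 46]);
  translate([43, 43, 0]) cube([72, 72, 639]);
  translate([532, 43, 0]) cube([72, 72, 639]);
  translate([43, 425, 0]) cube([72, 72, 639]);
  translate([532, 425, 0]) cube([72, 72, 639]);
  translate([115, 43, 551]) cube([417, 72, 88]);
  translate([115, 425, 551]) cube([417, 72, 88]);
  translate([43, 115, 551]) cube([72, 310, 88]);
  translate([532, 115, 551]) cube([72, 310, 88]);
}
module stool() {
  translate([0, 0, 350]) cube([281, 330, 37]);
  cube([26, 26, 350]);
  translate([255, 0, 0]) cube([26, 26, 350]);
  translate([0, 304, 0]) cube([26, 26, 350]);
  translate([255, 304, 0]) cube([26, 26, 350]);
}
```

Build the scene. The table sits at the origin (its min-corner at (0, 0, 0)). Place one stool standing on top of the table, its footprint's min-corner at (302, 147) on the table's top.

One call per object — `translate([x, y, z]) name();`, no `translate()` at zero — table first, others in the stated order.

table();
translate([302, 147, 685]) stool();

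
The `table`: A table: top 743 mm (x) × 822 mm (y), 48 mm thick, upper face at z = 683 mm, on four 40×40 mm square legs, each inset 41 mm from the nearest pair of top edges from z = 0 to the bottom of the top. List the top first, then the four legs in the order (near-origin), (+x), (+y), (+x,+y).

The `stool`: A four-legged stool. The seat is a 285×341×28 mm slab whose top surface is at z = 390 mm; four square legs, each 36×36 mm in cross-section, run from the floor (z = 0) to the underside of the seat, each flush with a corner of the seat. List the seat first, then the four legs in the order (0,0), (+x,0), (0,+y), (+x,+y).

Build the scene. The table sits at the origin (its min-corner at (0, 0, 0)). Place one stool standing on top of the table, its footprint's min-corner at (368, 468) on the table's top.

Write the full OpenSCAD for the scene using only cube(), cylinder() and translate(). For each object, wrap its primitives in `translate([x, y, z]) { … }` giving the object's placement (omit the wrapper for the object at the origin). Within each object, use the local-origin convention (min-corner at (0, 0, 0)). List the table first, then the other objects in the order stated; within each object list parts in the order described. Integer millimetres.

translate([0, 0, 635]) cube([743, 822, 48]);
translate([41, 41, 0]) cube([40, 40, 635]);
translate([662, 41, 0]) cube([40, 40, 635]);
translate([41, 741, 0]) cube([40, 40, 635]);
translate([662, 741, 0]) cube([40, 40, 635]);
translate([368, 468, 683]) {
  translate([0, 0, 362]) cube([285, 341, 28]);
  cube([36, 36, 362]);
  translate([249, 0, 0]) cube([36, 36, 362]);
  translate([0, 305, 0]) cube([36, 36, 362]);
  translate([249, 305, 0]) cube([36, 36, 362]);
}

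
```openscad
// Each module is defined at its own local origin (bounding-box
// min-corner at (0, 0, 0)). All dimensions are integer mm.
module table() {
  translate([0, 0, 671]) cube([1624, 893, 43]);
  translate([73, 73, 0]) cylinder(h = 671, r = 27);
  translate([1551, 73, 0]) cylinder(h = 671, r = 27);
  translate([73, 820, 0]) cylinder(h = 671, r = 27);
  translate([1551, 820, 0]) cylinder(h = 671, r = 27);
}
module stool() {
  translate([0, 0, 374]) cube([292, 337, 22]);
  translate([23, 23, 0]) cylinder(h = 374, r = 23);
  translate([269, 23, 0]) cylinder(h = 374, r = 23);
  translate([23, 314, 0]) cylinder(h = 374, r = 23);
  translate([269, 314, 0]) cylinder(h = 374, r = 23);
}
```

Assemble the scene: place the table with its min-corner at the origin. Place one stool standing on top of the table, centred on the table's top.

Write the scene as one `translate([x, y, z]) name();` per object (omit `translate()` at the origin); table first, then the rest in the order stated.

table();
translate([666, 278, 714]) stool();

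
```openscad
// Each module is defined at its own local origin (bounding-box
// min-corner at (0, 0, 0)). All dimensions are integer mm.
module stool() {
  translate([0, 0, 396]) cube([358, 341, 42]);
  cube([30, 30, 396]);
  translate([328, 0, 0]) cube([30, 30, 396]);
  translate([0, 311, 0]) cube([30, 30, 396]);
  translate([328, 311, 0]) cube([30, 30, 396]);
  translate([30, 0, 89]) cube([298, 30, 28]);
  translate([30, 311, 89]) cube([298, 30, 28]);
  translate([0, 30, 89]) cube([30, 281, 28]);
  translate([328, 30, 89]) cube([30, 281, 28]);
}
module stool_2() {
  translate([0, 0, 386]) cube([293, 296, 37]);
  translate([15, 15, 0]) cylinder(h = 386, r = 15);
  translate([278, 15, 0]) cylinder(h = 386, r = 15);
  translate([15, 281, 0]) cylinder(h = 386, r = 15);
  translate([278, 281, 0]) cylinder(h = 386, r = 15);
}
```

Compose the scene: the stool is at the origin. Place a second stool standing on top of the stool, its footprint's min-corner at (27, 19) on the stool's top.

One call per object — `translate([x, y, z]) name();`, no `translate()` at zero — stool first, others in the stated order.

stool();
translate([27, 19, 438]) stool_2();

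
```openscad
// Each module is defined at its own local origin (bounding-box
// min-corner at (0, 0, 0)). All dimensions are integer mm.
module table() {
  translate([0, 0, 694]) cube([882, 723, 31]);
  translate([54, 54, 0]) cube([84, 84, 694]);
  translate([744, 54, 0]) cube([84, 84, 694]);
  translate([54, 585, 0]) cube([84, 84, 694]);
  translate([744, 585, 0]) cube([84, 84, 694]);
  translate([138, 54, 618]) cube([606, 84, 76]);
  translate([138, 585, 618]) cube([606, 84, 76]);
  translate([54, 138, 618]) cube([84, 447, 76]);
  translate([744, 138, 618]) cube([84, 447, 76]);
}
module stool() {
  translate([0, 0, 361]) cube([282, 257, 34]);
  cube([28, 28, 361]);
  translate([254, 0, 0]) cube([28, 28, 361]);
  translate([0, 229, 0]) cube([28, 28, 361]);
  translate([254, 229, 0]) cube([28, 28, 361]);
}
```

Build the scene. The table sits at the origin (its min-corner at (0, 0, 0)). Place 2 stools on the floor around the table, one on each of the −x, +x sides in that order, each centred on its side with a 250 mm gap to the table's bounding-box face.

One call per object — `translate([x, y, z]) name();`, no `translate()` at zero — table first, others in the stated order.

table();
translate([-532, 233, 0]) stool();
translate([1132, 233, 0]) stool();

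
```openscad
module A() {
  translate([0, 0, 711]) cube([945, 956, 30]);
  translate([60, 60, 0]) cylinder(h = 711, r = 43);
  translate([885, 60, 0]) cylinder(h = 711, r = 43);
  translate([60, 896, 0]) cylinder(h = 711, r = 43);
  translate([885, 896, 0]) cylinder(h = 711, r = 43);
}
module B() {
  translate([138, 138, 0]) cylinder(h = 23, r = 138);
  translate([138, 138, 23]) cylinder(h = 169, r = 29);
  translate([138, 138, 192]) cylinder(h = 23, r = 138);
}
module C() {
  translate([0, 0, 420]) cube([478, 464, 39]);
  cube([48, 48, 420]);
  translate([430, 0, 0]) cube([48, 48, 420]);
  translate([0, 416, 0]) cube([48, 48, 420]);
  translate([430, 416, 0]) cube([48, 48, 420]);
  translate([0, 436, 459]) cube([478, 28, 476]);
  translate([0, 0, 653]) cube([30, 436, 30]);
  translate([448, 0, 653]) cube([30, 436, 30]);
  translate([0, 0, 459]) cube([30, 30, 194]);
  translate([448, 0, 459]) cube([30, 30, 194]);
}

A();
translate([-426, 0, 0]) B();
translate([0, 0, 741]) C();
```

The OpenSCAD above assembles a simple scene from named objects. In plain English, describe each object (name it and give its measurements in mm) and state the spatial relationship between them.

A is a rectangular dining table. The top is 945×956×30 mm with its upper surface at z = 741 mm. It stands on four round legs of 86 mm diameter, each leg's bounding box inset 17 mm from the nearest pair of top edges, running from the floor to the underside of the top.

B is a spool: two coaxial disc flanges of radius 138 mm and thickness 23 mm, joined by a core cylinder of radius 29 mm and height 169 mm. The lower flange rests on z = 0 and the three cylinders share a vertical axis.

C is a chair. The seat is a 478×464×39 mm slab with its top at z = 459 mm, on four 48×48 mm corner legs (flush with the seat edges, standing on z = 0). A flat backrest 28 mm thick, 476 mm tall, spans the full seat width and rises from the seat top along its +y edge, rear face flush with the rear of the seat. Two armrests of 30×30 mm section run along each side from the seat's front edge to the front of the backrest, top faces 224 mm above the seat top and outer faces flush with the seat's x-edges; a 30×30 mm post under the front of each armrest stands on the seat at the front corner.

The spool is on the floor beside the table on its −x side. The chair is on top of the table.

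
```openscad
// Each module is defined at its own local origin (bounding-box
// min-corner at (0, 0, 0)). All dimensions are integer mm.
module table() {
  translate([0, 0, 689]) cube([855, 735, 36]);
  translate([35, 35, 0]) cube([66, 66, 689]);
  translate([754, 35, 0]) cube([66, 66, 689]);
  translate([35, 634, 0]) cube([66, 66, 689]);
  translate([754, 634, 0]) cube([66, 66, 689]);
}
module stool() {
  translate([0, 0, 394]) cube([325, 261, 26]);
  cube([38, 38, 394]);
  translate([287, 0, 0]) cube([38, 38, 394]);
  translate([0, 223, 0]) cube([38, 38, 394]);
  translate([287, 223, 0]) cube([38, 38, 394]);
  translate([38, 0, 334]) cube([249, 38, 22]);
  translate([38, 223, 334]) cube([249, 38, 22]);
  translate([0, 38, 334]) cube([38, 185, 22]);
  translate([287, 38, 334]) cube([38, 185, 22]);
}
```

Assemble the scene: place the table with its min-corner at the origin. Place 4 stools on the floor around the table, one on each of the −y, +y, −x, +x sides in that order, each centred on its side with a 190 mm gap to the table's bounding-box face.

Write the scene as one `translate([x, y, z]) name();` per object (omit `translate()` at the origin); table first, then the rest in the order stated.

table();
translate([265, -451, 0]) stool();
translate([265, 925, 0]) stool();
translate([-515, 237, 0]) stool();
translate([1045, 237, 0]) stool();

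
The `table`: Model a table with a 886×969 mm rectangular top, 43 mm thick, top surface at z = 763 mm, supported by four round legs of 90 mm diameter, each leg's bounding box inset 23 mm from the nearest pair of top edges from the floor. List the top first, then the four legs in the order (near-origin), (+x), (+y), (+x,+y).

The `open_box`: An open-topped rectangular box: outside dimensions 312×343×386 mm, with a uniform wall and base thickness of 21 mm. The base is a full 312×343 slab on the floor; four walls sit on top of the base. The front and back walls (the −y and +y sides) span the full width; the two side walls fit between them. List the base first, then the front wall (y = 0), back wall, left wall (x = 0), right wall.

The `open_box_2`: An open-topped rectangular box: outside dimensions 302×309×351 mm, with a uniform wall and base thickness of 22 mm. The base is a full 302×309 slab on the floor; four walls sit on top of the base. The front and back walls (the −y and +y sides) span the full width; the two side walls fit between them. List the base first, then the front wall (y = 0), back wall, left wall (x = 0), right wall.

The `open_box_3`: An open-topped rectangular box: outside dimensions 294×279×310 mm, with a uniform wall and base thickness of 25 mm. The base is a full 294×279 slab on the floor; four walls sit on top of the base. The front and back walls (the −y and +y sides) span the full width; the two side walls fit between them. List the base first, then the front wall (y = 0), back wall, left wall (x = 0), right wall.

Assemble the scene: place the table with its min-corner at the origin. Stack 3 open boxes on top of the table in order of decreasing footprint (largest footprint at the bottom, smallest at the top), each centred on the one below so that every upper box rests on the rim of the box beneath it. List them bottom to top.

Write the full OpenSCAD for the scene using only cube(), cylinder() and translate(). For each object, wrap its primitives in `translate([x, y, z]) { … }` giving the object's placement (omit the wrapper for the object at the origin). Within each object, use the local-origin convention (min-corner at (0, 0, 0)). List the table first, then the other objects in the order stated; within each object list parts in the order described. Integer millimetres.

translate([0, 0, 720]) cube([886, 969, 43]);
translate([68, 68, 0]) cylinder(h = 720, r = 45);
translate([818, 68, 0]) cylinder(h = 720, r = 45);
translate([68, 901, 0]) cylinder(h = 720, r = 45);
translate([818, 901, 0]) cylinder(h = 720, r = 45);
translate([287, 313, 763]) {
  cube([312, 343, 21]);
  translate([0, 0, 21]) cube([312, 21, 365]);
  translate([0, 322, 21]) cube([312, 21, 365]);
  translate([0, 21, 21]) cube([21, 301, 365]);
  translate([291, 21, 21]) cube([21, 301, 365]);
}
translate([292, 330, 1149]) {
  cube([302, 309, 22]);
  translate([0, 0, 22]) cube([302, 22, 329]);
  translate([0, 287, 22]) cube([302, 22, 329]);
  translate([0, 22, 22]) cube([22, 265, 329]);
  translate([280, 22, 22]) cube([22, 265, 329]);
}
translate([296, 345, 1500]) {
  cube([294, 279, 25]);
  translate([0, 0, 25]) cube([294, 25, 285]);
  translate([0, 254, 25]) cube([294, 25, 285]);
  translate([0, 25, 25]) cube([25, 229, 285]);
  translate([269, 25, 25]) cube([25, 229, 285]);
}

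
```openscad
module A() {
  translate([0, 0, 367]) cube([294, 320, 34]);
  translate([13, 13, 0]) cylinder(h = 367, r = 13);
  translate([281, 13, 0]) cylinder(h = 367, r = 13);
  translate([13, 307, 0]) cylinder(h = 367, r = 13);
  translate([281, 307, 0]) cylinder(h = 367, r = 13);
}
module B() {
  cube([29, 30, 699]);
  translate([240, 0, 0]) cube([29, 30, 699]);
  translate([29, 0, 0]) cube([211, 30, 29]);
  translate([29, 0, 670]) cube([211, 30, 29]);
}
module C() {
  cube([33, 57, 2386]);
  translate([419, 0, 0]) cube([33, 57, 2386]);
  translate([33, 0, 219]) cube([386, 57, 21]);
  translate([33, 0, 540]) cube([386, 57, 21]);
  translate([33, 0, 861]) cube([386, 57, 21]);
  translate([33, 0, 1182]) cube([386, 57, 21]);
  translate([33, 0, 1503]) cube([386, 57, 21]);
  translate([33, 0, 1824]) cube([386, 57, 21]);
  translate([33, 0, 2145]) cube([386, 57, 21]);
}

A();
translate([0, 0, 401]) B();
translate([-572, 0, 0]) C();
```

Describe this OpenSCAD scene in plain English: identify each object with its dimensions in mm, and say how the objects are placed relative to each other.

A is a simple wooden stool: a rectangular seat 294 mm (x) by 320 mm (y), 34 mm thick, top face at z = 401 mm, on four round legs, each 26 mm in diameter. The legs rest on z = 0, each leg's axis is inset half a diameter from the nearest pair of seat edges (so the leg's bounding box is flush with the corner).

B is a rectangular picture frame lying in the x–z plane (depth along y). The opening is 211 mm wide (x) by 641 mm tall (z), surrounded by a border 29 mm wide on all four sides. The frame is 30 mm deep and is made of two full-height vertical stiles with two horizontal rails fitted between them.

C is a wooden ladder with two side rails of 33×57 mm section and 2386 mm height, set 452 mm apart overall. Between them run 7 rectangular rungs (57 mm deep, 21 mm thick), front faces flush with the rails' −y face. The bottom of the first rung is 219 mm above the floor and each subsequent rung is 321 mm higher than the one below.

The picture frame is on top of the stool. The ladder is on the floor beside the stool on its −x side.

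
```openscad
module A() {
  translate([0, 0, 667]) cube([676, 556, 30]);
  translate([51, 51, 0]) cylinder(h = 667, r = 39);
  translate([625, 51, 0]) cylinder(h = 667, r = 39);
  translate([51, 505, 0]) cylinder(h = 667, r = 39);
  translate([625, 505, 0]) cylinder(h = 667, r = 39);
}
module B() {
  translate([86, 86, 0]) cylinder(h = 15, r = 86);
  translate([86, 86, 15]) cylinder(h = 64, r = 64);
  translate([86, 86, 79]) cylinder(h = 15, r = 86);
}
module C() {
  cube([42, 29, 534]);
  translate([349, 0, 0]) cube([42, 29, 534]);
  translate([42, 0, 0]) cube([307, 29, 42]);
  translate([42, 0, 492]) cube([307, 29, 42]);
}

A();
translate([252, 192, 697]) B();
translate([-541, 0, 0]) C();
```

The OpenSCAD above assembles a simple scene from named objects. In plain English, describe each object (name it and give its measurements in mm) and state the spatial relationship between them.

A is a table with a 676×556 mm rectangular top, 30 mm thick, top surface at z = 697 mm, supported by four round legs of 78 mm diameter, each leg's bounding box inset 12 mm from the nearest pair of top edges, running from the floor.

B is a spool: two coaxial disc flanges of radius 86 mm and thickness 15 mm, joined by a core cylinder of radius 64 mm and height 64 mm. The lower flange rests on z = 0 and the three cylinders share a vertical axis.

C is a picture frame with a 307×450 mm rectangular opening (x by z) and a uniform 42 mm border on every side. Frame depth is 29 mm along y. It is built from two vertical stiles running the full outside height and two horizontal rails spanning the gap between the stiles.

The spool is on top of the table, centred. The picture frame is on the floor beside the table on its −x side.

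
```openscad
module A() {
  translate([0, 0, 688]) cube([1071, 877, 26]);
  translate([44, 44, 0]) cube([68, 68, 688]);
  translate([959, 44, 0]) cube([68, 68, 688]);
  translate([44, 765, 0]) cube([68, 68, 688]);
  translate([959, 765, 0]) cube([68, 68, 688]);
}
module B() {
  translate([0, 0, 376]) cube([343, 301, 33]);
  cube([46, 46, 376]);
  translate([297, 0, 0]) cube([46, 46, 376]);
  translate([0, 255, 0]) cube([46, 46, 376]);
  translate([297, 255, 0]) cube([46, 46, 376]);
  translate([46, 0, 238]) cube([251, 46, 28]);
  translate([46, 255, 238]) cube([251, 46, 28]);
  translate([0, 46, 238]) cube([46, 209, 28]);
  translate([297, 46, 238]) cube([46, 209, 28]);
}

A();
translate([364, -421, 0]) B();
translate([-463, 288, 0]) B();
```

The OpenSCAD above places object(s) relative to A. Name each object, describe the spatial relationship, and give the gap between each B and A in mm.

Each stool's nearest face is 120 mm from the table's bounding box.

A is a table. B is a stool. Two stools sit around the table at the −y, −x sides. The gap between each stool and the table is 120 mm.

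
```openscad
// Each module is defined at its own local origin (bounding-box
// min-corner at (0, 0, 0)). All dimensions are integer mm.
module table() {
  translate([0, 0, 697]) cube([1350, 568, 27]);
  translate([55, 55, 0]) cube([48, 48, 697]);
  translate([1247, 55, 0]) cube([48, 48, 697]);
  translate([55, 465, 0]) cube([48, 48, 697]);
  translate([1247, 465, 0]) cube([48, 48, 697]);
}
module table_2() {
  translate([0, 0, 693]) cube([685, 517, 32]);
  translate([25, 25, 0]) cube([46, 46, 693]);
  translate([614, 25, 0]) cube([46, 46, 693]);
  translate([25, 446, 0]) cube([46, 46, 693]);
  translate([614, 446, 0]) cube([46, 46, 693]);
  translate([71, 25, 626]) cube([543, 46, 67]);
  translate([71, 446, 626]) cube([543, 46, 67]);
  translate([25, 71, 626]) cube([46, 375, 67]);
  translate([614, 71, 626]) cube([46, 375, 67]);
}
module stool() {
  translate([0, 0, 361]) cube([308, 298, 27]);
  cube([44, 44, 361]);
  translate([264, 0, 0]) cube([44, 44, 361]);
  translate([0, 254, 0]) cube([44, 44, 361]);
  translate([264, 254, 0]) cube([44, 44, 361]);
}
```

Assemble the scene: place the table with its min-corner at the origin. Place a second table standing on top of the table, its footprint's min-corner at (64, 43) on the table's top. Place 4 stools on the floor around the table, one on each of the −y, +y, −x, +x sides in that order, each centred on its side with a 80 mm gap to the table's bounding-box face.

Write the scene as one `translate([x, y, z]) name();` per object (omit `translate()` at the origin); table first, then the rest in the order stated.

table();
translate([64, 43, 724]) table_2();
translate([521, -378, 0]) stool();
translate([521, 648, 0]) stool();
translate([-388, 135, 0]) stool();
translate([1430, 135, 0]) stool();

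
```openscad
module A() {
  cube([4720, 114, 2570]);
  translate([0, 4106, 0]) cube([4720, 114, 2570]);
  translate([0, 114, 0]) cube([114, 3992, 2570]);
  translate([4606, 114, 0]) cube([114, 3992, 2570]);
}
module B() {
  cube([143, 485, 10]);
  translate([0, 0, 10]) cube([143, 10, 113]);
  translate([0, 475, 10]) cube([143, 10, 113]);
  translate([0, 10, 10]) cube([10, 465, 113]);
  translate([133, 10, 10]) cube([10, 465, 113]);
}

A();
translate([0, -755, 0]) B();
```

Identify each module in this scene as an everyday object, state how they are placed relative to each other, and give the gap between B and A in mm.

A is a house frame. B is an open box. The open box is on the floor beside the house frame on its −y side. The gap between the open box and the house frame is 270 mm.

The open box's nearest face is 270 mm from the house frame's −y face.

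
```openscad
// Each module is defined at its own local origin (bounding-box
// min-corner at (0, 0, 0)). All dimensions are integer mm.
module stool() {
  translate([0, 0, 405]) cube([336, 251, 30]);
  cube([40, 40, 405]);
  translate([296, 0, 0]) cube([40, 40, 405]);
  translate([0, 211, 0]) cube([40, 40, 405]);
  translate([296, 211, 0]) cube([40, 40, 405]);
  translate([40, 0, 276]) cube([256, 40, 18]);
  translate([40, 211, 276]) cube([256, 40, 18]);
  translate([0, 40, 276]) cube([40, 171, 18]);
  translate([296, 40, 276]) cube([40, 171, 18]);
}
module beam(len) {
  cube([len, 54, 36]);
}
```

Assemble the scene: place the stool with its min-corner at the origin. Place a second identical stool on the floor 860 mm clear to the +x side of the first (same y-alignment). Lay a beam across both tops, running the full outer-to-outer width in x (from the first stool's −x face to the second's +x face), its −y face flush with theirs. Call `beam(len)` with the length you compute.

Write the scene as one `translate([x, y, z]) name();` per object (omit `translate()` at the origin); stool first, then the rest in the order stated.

stool();
translate([1196, 0, 0]) stool();
translate([0, 0, 435]) beam(1532);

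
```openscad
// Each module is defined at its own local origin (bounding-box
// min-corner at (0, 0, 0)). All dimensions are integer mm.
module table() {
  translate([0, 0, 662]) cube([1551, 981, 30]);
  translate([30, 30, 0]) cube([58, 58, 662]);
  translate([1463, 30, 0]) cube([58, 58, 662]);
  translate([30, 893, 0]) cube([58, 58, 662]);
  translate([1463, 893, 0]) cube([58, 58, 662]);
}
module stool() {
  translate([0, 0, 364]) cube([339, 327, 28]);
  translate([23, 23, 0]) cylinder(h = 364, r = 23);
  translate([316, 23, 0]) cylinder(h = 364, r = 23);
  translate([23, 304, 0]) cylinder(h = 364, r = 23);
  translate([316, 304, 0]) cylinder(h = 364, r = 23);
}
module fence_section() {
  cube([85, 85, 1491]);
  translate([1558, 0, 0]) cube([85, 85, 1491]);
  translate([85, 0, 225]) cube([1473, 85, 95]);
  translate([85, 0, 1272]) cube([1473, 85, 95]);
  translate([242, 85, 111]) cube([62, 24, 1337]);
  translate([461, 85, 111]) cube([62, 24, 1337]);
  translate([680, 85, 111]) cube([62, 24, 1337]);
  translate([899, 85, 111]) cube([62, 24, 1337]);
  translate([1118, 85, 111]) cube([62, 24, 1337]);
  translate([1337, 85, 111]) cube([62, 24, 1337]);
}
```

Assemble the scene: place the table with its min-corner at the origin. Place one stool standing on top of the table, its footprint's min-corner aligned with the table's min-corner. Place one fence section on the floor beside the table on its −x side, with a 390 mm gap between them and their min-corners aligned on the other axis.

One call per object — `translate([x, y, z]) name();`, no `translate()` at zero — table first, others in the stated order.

table();
translate([0, 0, 692]) stool();
translate([-2033, 0, 0]) fence_section();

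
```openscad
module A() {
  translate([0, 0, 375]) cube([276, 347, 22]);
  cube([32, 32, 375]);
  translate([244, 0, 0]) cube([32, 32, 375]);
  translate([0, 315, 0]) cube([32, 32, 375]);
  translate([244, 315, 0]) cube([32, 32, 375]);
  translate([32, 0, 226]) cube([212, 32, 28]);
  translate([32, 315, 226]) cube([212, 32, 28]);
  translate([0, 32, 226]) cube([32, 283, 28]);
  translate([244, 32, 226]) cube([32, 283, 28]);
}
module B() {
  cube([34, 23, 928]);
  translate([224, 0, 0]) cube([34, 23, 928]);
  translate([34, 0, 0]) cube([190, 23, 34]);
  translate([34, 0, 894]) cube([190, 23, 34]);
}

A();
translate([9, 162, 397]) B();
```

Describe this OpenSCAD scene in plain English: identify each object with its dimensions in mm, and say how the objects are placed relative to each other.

A is a simple wooden stool: a rectangular seat 276 mm (x) by 347 mm (y), 22 mm thick, top face at z = 397 mm, on four square legs, each 32×32 mm in cross-section. The legs rest on z = 0, each flush with a corner of the seat. Four stretchers, 32 mm wide and 28 mm tall, connect adjacent legs with their undersides at z = 226 mm, each running between the inner faces of the legs it joins and aligned with the legs' outer faces on the other axis.

B is a rectangular picture frame lying in the x–z plane (depth along y). The opening is 190 mm wide (x) by 860 mm tall (z), surrounded by a border 34 mm wide on all four sides. The frame is 23 mm deep and is made of two full-height vertical stiles with two horizontal rails fitted between them.

The picture frame is on top of the stool, centred.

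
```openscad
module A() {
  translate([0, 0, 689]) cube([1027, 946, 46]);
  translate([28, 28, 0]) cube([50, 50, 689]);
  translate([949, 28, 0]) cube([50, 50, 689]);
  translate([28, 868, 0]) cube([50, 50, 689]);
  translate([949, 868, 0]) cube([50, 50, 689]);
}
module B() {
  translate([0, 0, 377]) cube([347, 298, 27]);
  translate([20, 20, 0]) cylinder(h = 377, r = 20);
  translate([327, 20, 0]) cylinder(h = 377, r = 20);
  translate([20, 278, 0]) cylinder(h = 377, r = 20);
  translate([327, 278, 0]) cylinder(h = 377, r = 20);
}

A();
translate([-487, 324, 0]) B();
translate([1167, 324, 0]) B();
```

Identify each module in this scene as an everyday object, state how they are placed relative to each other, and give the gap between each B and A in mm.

A is a table. B is a stool. Two stools sit around the table at the −x, +x sides. The gap between each stool and the table is 140 mm.

Each stool's nearest face is 140 mm from the table's bounding box.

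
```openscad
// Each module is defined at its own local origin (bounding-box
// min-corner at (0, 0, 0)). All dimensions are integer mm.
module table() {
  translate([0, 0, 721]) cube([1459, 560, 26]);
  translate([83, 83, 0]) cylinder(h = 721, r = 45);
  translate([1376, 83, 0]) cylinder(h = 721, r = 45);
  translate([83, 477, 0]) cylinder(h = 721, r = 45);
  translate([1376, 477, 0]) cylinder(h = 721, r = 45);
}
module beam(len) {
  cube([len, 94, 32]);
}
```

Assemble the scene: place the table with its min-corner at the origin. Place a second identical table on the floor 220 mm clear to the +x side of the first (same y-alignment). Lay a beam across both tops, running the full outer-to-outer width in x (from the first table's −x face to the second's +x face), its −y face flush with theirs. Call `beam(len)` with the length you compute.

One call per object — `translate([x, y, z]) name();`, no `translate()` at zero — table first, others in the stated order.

table();
translate([1679, 0, 0]) table();
translate([0, 0, 747]) beam(3138);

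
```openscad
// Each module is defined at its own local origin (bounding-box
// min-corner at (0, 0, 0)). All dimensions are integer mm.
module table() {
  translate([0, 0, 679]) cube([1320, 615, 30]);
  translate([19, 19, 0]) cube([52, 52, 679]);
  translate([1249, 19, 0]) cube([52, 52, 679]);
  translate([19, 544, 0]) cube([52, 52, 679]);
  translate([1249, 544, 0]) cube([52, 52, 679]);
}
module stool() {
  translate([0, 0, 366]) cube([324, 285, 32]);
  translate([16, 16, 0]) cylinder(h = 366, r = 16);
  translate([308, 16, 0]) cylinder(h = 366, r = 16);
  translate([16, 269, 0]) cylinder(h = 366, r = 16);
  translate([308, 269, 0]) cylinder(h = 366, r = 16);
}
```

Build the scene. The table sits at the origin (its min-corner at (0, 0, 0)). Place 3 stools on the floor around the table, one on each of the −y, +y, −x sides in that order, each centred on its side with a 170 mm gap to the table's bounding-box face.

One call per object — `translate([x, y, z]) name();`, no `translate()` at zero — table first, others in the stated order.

table();
translate([498, -455, 0]) stool();
translate([498, 785, 0]) stool();
translate([-494, 165, 0]) stool();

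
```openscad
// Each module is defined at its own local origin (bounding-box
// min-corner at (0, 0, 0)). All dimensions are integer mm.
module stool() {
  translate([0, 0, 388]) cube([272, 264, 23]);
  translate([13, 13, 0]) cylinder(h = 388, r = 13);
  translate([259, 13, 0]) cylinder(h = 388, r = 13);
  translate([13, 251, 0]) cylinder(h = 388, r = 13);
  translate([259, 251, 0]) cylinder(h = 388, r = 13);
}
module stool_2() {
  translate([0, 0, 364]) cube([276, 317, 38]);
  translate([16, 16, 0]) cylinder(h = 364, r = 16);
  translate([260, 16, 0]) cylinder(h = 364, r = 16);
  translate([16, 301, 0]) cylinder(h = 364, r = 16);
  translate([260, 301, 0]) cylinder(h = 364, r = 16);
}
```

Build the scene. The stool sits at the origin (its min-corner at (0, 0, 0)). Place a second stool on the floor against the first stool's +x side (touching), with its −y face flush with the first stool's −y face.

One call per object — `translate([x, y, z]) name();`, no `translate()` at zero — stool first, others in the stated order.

stool();
translate([272, 0, 0]) stool_2();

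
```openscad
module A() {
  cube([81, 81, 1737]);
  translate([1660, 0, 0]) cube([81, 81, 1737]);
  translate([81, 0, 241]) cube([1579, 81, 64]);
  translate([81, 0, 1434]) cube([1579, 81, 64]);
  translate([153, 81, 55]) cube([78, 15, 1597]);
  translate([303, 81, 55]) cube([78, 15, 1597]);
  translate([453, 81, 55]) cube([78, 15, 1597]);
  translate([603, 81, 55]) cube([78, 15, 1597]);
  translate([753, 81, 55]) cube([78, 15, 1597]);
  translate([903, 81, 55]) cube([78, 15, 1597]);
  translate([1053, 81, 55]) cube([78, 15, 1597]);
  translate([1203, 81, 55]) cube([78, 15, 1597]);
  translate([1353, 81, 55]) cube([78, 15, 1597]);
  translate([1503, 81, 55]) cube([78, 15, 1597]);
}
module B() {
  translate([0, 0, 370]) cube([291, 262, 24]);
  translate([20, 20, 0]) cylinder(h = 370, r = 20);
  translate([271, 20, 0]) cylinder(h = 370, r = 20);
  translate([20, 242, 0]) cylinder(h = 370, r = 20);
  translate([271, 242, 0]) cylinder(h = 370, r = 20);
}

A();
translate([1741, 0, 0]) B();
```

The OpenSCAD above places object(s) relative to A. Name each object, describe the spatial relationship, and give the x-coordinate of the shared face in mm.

The fence section's +x face and the stool's −x face are both at x = 1741 mm.

A is a fence section. B is a stool. The stool is against the fence section's +x side, with their −y faces flush. The x-coordinate of the shared face is 1741 mm.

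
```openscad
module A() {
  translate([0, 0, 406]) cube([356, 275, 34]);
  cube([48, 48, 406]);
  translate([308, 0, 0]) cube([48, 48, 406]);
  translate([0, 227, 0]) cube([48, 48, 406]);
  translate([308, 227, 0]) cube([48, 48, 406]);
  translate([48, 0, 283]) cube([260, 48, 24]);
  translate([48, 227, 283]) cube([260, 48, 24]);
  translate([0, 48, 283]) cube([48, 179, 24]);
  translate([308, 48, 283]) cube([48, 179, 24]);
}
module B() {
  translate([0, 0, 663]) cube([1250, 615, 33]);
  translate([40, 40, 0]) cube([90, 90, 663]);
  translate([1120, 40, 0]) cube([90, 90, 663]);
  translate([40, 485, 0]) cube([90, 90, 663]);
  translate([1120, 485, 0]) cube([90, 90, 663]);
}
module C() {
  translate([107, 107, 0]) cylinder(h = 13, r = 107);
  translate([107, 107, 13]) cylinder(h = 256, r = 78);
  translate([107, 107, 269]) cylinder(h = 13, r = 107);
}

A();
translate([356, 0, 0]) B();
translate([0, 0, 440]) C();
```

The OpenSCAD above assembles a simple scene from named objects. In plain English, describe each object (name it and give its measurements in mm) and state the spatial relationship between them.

A is a four-legged stool. The seat is a 356×275×34 mm slab whose top surface is at z = 440 mm; four square legs, each 48×48 mm in cross-section, run from the floor (z = 0) to the underside of the seat, each flush with a corner of the seat. Four stretchers, 48 mm wide and 24 mm tall, connect adjacent legs with their undersides at z = 283 mm, each running between the inner faces of the legs it joins and aligned with the legs' outer faces on the other axis.

B is a table with a 1250×615 mm rectangular top, 33 mm thick, top surface at z = 696 mm, supported by four 90×90 mm square legs, each inset 40 mm from the nearest pair of top edges, running from the floor.

C is a spool: two coaxial disc flanges of radius 107 mm and thickness 13 mm, joined by a core cylinder of radius 78 mm and height 256 mm. The lower flange rests on z = 0 and the three cylinders share a vertical axis.

The table is against the stool's +x side, with their −y faces flush. The spool is on top of the stool.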